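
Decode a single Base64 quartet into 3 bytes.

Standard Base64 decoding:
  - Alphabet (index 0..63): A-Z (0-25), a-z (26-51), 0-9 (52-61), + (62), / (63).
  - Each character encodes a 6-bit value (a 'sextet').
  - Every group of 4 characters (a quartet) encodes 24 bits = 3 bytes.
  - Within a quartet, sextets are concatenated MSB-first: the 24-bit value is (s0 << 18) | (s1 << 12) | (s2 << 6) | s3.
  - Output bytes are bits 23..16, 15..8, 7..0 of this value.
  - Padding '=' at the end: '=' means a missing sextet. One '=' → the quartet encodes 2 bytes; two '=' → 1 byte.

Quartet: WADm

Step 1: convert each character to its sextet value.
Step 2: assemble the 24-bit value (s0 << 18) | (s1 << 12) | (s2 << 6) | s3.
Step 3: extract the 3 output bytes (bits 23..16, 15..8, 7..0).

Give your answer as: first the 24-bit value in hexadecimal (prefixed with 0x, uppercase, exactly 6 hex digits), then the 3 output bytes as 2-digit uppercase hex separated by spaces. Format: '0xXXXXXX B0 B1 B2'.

Sextets: W=22, A=0, D=3, m=38
24-bit: (22<<18) | (0<<12) | (3<<6) | 38
      = 0x580000 | 0x000000 | 0x0000C0 | 0x000026
      = 0x5800E6
Bytes: (v>>16)&0xFF=58, (v>>8)&0xFF=00, v&0xFF=E6

Answer: 0x5800E6 58 00 E6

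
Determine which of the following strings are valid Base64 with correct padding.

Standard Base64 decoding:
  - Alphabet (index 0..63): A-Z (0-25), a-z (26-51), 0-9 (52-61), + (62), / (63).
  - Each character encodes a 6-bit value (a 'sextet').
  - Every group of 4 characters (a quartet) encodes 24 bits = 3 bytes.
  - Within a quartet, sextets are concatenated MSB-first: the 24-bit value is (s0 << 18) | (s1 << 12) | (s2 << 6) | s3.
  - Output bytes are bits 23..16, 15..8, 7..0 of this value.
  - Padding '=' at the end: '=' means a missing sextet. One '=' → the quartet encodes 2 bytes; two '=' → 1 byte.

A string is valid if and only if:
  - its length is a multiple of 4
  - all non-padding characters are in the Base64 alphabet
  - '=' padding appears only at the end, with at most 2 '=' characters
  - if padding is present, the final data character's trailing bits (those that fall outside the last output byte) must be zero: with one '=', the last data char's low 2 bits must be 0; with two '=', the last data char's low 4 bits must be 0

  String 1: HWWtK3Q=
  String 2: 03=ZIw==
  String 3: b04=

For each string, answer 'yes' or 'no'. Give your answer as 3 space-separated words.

Answer: yes no yes

Derivation:
String 1: 'HWWtK3Q=' → valid
String 2: '03=ZIw==' → invalid (bad char(s): ['=']; '=' in middle)
String 3: 'b04=' → valid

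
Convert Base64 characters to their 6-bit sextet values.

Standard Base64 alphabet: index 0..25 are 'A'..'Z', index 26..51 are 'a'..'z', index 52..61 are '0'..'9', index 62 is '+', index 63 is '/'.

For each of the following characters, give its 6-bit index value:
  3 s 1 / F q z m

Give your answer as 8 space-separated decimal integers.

'3': 0..9 range, 52 + ord('3') − ord('0') = 55
's': a..z range, 26 + ord('s') − ord('a') = 44
'1': 0..9 range, 52 + ord('1') − ord('0') = 53
'/': index 63
'F': A..Z range, ord('F') − ord('A') = 5
'q': a..z range, 26 + ord('q') − ord('a') = 42
'z': a..z range, 26 + ord('z') − ord('a') = 51
'm': a..z range, 26 + ord('m') − ord('a') = 38

Answer: 55 44 53 63 5 42 51 38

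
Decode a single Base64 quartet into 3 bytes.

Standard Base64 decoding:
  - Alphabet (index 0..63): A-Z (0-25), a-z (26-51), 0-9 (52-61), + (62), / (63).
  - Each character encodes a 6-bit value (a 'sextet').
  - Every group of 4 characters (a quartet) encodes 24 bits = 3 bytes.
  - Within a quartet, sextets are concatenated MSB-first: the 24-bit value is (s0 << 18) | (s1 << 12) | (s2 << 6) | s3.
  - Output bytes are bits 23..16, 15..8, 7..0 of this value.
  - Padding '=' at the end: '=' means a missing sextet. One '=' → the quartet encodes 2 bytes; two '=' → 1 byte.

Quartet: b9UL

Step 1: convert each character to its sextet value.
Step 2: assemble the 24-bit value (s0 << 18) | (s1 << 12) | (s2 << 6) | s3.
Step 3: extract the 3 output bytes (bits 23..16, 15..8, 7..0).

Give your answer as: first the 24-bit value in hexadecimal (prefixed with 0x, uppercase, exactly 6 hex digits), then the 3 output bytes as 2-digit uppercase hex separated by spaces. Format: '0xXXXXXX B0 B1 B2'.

Sextets: b=27, 9=61, U=20, L=11
24-bit: (27<<18) | (61<<12) | (20<<6) | 11
      = 0x6C0000 | 0x03D000 | 0x000500 | 0x00000B
      = 0x6FD50B
Bytes: (v>>16)&0xFF=6F, (v>>8)&0xFF=D5, v&0xFF=0B

Answer: 0x6FD50B 6F D5 0B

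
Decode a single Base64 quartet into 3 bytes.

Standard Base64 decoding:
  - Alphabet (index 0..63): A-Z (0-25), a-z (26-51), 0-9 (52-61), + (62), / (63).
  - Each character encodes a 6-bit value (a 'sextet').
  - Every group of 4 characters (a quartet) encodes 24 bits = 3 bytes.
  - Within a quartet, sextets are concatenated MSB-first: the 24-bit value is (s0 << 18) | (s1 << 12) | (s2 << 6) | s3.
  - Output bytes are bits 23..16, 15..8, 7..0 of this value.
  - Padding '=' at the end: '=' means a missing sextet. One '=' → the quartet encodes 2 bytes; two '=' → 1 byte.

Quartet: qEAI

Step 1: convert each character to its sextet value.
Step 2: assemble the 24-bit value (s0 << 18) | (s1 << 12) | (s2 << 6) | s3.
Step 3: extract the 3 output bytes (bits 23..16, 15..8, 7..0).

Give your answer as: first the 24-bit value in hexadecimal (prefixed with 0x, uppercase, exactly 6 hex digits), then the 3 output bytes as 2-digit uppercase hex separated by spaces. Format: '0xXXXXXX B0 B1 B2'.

Sextets: q=42, E=4, A=0, I=8
24-bit: (42<<18) | (4<<12) | (0<<6) | 8
      = 0xA80000 | 0x004000 | 0x000000 | 0x000008
      = 0xA84008
Bytes: (v>>16)&0xFF=A8, (v>>8)&0xFF=40, v&0xFF=08

Answer: 0xA84008 A8 40 08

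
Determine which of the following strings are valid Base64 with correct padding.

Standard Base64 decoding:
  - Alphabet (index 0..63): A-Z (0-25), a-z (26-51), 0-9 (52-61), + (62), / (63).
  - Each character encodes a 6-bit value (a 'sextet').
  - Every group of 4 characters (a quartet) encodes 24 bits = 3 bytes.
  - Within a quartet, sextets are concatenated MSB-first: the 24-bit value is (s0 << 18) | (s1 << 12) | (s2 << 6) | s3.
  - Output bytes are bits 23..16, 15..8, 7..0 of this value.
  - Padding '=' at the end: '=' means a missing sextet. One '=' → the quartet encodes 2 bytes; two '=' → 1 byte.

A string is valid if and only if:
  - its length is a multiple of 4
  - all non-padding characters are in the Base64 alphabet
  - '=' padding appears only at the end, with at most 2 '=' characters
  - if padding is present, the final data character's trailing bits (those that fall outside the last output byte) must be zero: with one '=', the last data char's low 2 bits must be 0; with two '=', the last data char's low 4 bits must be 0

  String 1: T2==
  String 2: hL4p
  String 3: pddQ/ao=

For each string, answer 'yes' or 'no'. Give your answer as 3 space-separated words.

String 1: 'T2==' → invalid (bad trailing bits)
String 2: 'hL4p' → valid
String 3: 'pddQ/ao=' → valid

Answer: no yes yes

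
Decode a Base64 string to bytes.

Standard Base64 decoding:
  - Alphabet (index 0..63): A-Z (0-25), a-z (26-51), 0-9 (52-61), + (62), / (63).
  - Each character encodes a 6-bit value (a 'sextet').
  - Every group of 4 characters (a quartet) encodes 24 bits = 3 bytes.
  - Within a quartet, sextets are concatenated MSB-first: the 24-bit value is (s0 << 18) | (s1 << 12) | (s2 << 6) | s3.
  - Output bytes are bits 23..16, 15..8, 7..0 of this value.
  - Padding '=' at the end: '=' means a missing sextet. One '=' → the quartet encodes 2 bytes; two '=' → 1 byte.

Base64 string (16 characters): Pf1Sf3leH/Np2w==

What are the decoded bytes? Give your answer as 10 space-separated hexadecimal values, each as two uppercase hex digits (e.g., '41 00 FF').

Answer: 3D FD 52 7F 79 5E 1F F3 69 DB

Derivation:
After char 0 ('P'=15): chars_in_quartet=1 acc=0xF bytes_emitted=0
After char 1 ('f'=31): chars_in_quartet=2 acc=0x3DF bytes_emitted=0
After char 2 ('1'=53): chars_in_quartet=3 acc=0xF7F5 bytes_emitted=0
After char 3 ('S'=18): chars_in_quartet=4 acc=0x3DFD52 -> emit 3D FD 52, reset; bytes_emitted=3
After char 4 ('f'=31): chars_in_quartet=1 acc=0x1F bytes_emitted=3
After char 5 ('3'=55): chars_in_quartet=2 acc=0x7F7 bytes_emitted=3
After char 6 ('l'=37): chars_in_quartet=3 acc=0x1FDE5 bytes_emitted=3
After char 7 ('e'=30): chars_in_quartet=4 acc=0x7F795E -> emit 7F 79 5E, reset; bytes_emitted=6
After char 8 ('H'=7): chars_in_quartet=1 acc=0x7 bytes_emitted=6
After char 9 ('/'=63): chars_in_quartet=2 acc=0x1FF bytes_emitted=6
After char 10 ('N'=13): chars_in_quartet=3 acc=0x7FCD bytes_emitted=6
After char 11 ('p'=41): chars_in_quartet=4 acc=0x1FF369 -> emit 1F F3 69, reset; bytes_emitted=9
After char 12 ('2'=54): chars_in_quartet=1 acc=0x36 bytes_emitted=9
After char 13 ('w'=48): chars_in_quartet=2 acc=0xDB0 bytes_emitted=9
Padding '==': partial quartet acc=0xDB0 -> emit DB; bytes_emitted=10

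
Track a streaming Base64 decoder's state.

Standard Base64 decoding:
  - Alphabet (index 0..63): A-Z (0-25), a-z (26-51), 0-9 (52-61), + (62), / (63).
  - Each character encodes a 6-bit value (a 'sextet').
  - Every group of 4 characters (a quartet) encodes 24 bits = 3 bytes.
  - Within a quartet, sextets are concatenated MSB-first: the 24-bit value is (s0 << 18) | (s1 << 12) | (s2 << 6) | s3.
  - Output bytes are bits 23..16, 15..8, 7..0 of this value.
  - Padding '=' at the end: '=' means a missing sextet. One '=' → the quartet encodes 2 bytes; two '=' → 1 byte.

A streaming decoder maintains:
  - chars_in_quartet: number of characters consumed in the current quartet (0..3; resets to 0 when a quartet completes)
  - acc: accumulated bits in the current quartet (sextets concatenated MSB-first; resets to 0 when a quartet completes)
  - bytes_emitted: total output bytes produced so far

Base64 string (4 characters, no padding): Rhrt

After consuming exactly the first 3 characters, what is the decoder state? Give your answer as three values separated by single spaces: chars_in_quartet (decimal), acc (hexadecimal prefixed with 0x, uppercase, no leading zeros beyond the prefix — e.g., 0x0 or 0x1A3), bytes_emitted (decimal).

Answer: 3 0x1186B 0

Derivation:
After char 0 ('R'=17): chars_in_quartet=1 acc=0x11 bytes_emitted=0
After char 1 ('h'=33): chars_in_quartet=2 acc=0x461 bytes_emitted=0
After char 2 ('r'=43): chars_in_quartet=3 acc=0x1186B bytes_emitted=0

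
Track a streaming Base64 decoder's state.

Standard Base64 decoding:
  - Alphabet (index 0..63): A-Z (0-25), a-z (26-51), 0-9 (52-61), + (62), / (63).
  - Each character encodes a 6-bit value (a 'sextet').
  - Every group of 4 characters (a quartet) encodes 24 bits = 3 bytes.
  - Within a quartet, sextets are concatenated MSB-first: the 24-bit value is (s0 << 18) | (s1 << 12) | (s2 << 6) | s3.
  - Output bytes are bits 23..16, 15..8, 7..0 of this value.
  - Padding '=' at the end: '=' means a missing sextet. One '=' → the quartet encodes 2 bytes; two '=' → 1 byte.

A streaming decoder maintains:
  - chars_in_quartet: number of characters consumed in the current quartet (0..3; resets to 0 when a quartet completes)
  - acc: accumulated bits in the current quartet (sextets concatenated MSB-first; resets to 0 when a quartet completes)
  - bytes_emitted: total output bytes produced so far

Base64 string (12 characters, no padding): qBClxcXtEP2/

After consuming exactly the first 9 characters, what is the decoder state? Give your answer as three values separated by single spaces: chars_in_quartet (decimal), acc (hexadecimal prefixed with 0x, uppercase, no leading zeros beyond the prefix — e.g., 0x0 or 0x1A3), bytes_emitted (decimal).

After char 0 ('q'=42): chars_in_quartet=1 acc=0x2A bytes_emitted=0
After char 1 ('B'=1): chars_in_quartet=2 acc=0xA81 bytes_emitted=0
After char 2 ('C'=2): chars_in_quartet=3 acc=0x2A042 bytes_emitted=0
After char 3 ('l'=37): chars_in_quartet=4 acc=0xA810A5 -> emit A8 10 A5, reset; bytes_emitted=3
After char 4 ('x'=49): chars_in_quartet=1 acc=0x31 bytes_emitted=3
After char 5 ('c'=28): chars_in_quartet=2 acc=0xC5C bytes_emitted=3
After char 6 ('X'=23): chars_in_quartet=3 acc=0x31717 bytes_emitted=3
After char 7 ('t'=45): chars_in_quartet=4 acc=0xC5C5ED -> emit C5 C5 ED, reset; bytes_emitted=6
After char 8 ('E'=4): chars_in_quartet=1 acc=0x4 bytes_emitted=6

Answer: 1 0x4 6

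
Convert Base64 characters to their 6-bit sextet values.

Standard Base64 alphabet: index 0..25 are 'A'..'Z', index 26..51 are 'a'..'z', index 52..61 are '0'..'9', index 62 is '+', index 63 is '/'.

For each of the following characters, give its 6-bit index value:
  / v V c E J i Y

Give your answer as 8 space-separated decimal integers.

'/': index 63
'v': a..z range, 26 + ord('v') − ord('a') = 47
'V': A..Z range, ord('V') − ord('A') = 21
'c': a..z range, 26 + ord('c') − ord('a') = 28
'E': A..Z range, ord('E') − ord('A') = 4
'J': A..Z range, ord('J') − ord('A') = 9
'i': a..z range, 26 + ord('i') − ord('a') = 34
'Y': A..Z range, ord('Y') − ord('A') = 24

Answer: 63 47 21 28 4 9 34 24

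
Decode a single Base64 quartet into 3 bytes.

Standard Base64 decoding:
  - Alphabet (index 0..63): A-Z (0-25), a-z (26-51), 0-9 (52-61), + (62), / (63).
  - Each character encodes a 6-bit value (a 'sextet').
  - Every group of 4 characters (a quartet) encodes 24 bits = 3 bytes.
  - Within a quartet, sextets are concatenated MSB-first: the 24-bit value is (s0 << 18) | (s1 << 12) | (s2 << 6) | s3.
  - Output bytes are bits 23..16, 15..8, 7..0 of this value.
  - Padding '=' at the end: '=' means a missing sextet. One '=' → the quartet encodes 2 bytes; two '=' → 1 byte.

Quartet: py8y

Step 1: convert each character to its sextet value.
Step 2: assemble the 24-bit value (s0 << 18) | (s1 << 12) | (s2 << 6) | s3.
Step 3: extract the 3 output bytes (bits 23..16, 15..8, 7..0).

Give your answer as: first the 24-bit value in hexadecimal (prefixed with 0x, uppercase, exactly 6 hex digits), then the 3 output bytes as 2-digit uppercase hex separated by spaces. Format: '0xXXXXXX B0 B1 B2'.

Answer: 0xA72F32 A7 2F 32

Derivation:
Sextets: p=41, y=50, 8=60, y=50
24-bit: (41<<18) | (50<<12) | (60<<6) | 50
      = 0xA40000 | 0x032000 | 0x000F00 | 0x000032
      = 0xA72F32
Bytes: (v>>16)&0xFF=A7, (v>>8)&0xFF=2F, v&0xFF=32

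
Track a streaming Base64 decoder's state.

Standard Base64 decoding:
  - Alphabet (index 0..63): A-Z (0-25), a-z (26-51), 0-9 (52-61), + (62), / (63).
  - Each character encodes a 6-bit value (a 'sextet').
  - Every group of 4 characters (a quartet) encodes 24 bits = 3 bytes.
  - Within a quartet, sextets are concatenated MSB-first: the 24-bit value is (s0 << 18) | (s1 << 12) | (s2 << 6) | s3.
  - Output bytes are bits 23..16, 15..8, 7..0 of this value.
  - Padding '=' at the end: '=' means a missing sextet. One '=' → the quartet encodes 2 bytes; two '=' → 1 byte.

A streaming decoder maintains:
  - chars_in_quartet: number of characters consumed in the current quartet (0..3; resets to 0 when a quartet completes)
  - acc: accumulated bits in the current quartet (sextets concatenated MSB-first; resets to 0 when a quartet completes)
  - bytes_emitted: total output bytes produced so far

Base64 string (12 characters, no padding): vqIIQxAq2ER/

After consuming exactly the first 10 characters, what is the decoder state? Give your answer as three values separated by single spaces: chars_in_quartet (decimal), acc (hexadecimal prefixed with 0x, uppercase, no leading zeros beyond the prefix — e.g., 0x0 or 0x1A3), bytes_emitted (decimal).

Answer: 2 0xD84 6

Derivation:
After char 0 ('v'=47): chars_in_quartet=1 acc=0x2F bytes_emitted=0
After char 1 ('q'=42): chars_in_quartet=2 acc=0xBEA bytes_emitted=0
After char 2 ('I'=8): chars_in_quartet=3 acc=0x2FA88 bytes_emitted=0
After char 3 ('I'=8): chars_in_quartet=4 acc=0xBEA208 -> emit BE A2 08, reset; bytes_emitted=3
After char 4 ('Q'=16): chars_in_quartet=1 acc=0x10 bytes_emitted=3
After char 5 ('x'=49): chars_in_quartet=2 acc=0x431 bytes_emitted=3
After char 6 ('A'=0): chars_in_quartet=3 acc=0x10C40 bytes_emitted=3
After char 7 ('q'=42): chars_in_quartet=4 acc=0x43102A -> emit 43 10 2A, reset; bytes_emitted=6
After char 8 ('2'=54): chars_in_quartet=1 acc=0x36 bytes_emitted=6
After char 9 ('E'=4): chars_in_quartet=2 acc=0xD84 bytes_emitted=6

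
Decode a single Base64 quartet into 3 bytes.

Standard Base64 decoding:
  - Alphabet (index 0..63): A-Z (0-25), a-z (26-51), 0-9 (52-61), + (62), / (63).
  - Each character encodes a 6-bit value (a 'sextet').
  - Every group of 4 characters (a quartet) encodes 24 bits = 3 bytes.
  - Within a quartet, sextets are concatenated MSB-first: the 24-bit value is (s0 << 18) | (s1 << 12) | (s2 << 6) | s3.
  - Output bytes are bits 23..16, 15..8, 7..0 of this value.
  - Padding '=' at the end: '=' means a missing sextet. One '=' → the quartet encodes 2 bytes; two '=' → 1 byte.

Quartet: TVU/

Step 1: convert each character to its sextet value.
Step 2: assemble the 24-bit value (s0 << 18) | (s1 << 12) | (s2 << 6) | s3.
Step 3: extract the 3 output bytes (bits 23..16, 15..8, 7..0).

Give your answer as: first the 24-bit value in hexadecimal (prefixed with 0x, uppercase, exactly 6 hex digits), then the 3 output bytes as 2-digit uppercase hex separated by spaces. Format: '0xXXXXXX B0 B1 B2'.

Sextets: T=19, V=21, U=20, /=63
24-bit: (19<<18) | (21<<12) | (20<<6) | 63
      = 0x4C0000 | 0x015000 | 0x000500 | 0x00003F
      = 0x4D553F
Bytes: (v>>16)&0xFF=4D, (v>>8)&0xFF=55, v&0xFF=3F

Answer: 0x4D553F 4D 55 3F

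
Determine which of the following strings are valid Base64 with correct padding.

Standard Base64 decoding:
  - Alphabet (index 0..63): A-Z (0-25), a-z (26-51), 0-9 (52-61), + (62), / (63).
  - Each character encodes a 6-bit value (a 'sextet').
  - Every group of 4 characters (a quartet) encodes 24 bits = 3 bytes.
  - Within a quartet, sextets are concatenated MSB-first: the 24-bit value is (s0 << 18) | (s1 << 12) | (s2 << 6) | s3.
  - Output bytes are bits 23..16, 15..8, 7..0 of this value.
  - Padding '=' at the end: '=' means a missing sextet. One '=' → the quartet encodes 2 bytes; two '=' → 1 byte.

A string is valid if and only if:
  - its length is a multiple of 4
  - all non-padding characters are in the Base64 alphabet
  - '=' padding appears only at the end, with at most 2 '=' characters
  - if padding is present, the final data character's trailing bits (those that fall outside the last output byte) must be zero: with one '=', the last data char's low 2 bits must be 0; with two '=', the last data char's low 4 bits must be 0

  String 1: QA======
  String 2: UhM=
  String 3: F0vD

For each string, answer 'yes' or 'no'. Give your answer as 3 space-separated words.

Answer: no yes yes

Derivation:
String 1: 'QA======' → invalid (6 pad chars (max 2))
String 2: 'UhM=' → valid
String 3: 'F0vD' → valid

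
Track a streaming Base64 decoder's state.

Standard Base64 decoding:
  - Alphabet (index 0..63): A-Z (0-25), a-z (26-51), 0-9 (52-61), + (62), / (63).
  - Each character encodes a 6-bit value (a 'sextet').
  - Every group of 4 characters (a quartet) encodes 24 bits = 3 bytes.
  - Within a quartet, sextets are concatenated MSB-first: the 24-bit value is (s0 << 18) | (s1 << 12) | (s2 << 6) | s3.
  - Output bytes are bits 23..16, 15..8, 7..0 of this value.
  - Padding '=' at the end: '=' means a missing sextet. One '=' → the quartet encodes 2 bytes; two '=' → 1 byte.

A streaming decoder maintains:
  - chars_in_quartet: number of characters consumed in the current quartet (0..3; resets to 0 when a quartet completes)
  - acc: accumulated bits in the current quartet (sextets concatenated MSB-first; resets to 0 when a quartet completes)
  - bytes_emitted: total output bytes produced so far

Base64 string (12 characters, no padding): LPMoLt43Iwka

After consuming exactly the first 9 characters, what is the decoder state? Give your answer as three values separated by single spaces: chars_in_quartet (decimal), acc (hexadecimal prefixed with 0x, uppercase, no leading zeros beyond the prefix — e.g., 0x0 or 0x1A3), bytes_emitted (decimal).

After char 0 ('L'=11): chars_in_quartet=1 acc=0xB bytes_emitted=0
After char 1 ('P'=15): chars_in_quartet=2 acc=0x2CF bytes_emitted=0
After char 2 ('M'=12): chars_in_quartet=3 acc=0xB3CC bytes_emitted=0
After char 3 ('o'=40): chars_in_quartet=4 acc=0x2CF328 -> emit 2C F3 28, reset; bytes_emitted=3
After char 4 ('L'=11): chars_in_quartet=1 acc=0xB bytes_emitted=3
After char 5 ('t'=45): chars_in_quartet=2 acc=0x2ED bytes_emitted=3
After char 6 ('4'=56): chars_in_quartet=3 acc=0xBB78 bytes_emitted=3
After char 7 ('3'=55): chars_in_quartet=4 acc=0x2EDE37 -> emit 2E DE 37, reset; bytes_emitted=6
After char 8 ('I'=8): chars_in_quartet=1 acc=0x8 bytes_emitted=6

Answer: 1 0x8 6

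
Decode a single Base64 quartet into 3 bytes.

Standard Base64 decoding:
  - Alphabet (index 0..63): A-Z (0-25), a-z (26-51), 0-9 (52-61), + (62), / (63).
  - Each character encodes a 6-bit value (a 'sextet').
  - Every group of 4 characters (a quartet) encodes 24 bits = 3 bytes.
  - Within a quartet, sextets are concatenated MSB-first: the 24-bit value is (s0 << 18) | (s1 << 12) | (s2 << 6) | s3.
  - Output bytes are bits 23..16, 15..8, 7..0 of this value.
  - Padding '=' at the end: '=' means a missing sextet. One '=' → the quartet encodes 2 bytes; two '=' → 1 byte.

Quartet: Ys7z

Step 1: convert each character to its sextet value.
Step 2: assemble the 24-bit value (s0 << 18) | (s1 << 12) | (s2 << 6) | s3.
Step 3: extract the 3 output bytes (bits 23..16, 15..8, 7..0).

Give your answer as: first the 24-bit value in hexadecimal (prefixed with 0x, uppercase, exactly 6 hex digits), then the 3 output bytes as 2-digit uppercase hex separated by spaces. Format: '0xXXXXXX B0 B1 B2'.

Sextets: Y=24, s=44, 7=59, z=51
24-bit: (24<<18) | (44<<12) | (59<<6) | 51
      = 0x600000 | 0x02C000 | 0x000EC0 | 0x000033
      = 0x62CEF3
Bytes: (v>>16)&0xFF=62, (v>>8)&0xFF=CE, v&0xFF=F3

Answer: 0x62CEF3 62 CE F3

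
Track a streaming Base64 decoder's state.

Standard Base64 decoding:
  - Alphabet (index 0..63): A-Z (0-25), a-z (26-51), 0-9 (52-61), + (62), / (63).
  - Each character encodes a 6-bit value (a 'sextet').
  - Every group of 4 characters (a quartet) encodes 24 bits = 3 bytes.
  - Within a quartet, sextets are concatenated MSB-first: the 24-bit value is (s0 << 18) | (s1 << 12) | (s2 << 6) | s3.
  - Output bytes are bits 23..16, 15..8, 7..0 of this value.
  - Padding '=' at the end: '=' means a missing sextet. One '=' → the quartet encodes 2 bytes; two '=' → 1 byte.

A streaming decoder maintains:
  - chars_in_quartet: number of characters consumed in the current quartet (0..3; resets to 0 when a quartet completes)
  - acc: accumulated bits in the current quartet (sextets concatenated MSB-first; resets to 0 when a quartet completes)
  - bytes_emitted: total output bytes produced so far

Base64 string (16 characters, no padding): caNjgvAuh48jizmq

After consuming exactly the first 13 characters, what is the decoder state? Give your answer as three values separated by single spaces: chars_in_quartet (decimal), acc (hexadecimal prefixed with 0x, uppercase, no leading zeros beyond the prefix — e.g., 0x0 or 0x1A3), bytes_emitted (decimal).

Answer: 1 0x22 9

Derivation:
After char 0 ('c'=28): chars_in_quartet=1 acc=0x1C bytes_emitted=0
After char 1 ('a'=26): chars_in_quartet=2 acc=0x71A bytes_emitted=0
After char 2 ('N'=13): chars_in_quartet=3 acc=0x1C68D bytes_emitted=0
After char 3 ('j'=35): chars_in_quartet=4 acc=0x71A363 -> emit 71 A3 63, reset; bytes_emitted=3
After char 4 ('g'=32): chars_in_quartet=1 acc=0x20 bytes_emitted=3
After char 5 ('v'=47): chars_in_quartet=2 acc=0x82F bytes_emitted=3
After char 6 ('A'=0): chars_in_quartet=3 acc=0x20BC0 bytes_emitted=3
After char 7 ('u'=46): chars_in_quartet=4 acc=0x82F02E -> emit 82 F0 2E, reset; bytes_emitted=6
After char 8 ('h'=33): chars_in_quartet=1 acc=0x21 bytes_emitted=6
After char 9 ('4'=56): chars_in_quartet=2 acc=0x878 bytes_emitted=6
After char 10 ('8'=60): chars_in_quartet=3 acc=0x21E3C bytes_emitted=6
After char 11 ('j'=35): chars_in_quartet=4 acc=0x878F23 -> emit 87 8F 23, reset; bytes_emitted=9
After char 12 ('i'=34): chars_in_quartet=1 acc=0x22 bytes_emitted=9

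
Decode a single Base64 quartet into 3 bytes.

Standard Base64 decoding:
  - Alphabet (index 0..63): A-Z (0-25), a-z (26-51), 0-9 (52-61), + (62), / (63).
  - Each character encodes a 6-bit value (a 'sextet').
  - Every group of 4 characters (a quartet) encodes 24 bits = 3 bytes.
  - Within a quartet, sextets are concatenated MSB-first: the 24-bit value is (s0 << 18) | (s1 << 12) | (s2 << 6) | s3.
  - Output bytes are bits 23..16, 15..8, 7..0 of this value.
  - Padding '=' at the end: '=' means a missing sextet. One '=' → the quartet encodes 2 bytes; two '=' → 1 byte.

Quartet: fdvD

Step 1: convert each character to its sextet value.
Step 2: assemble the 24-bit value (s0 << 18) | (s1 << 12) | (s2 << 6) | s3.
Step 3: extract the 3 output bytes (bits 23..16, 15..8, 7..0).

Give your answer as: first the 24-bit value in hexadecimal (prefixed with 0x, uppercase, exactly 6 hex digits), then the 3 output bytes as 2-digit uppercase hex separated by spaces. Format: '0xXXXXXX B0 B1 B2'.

Sextets: f=31, d=29, v=47, D=3
24-bit: (31<<18) | (29<<12) | (47<<6) | 3
      = 0x7C0000 | 0x01D000 | 0x000BC0 | 0x000003
      = 0x7DDBC3
Bytes: (v>>16)&0xFF=7D, (v>>8)&0xFF=DB, v&0xFF=C3

Answer: 0x7DDBC3 7D DB C3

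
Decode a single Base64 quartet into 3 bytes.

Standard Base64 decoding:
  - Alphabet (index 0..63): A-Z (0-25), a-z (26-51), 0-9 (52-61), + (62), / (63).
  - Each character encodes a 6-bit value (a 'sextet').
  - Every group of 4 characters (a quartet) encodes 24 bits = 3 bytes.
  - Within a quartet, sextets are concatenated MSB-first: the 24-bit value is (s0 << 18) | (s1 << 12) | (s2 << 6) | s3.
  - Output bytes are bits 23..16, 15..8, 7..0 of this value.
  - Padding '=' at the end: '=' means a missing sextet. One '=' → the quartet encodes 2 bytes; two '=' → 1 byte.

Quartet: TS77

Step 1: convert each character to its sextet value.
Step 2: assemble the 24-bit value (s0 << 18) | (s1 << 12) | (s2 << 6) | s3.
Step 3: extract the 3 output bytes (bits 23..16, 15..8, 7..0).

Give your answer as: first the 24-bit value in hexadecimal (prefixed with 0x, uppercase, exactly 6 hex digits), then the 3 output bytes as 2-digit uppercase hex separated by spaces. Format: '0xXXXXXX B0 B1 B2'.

Sextets: T=19, S=18, 7=59, 7=59
24-bit: (19<<18) | (18<<12) | (59<<6) | 59
      = 0x4C0000 | 0x012000 | 0x000EC0 | 0x00003B
      = 0x4D2EFB
Bytes: (v>>16)&0xFF=4D, (v>>8)&0xFF=2E, v&0xFF=FB

Answer: 0x4D2EFB 4D 2E FB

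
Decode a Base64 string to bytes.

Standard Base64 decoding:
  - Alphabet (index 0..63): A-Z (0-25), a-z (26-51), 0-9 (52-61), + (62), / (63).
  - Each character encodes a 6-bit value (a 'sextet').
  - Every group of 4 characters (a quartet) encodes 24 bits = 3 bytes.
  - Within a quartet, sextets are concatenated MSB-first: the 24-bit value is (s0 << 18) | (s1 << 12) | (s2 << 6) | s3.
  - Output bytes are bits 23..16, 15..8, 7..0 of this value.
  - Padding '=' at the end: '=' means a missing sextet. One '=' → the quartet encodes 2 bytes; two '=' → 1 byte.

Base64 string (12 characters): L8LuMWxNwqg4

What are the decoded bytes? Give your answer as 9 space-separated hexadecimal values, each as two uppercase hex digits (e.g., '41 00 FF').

Answer: 2F C2 EE 31 6C 4D C2 A8 38

Derivation:
After char 0 ('L'=11): chars_in_quartet=1 acc=0xB bytes_emitted=0
After char 1 ('8'=60): chars_in_quartet=2 acc=0x2FC bytes_emitted=0
After char 2 ('L'=11): chars_in_quartet=3 acc=0xBF0B bytes_emitted=0
After char 3 ('u'=46): chars_in_quartet=4 acc=0x2FC2EE -> emit 2F C2 EE, reset; bytes_emitted=3
After char 4 ('M'=12): chars_in_quartet=1 acc=0xC bytes_emitted=3
After char 5 ('W'=22): chars_in_quartet=2 acc=0x316 bytes_emitted=3
After char 6 ('x'=49): chars_in_quartet=3 acc=0xC5B1 bytes_emitted=3
After char 7 ('N'=13): chars_in_quartet=4 acc=0x316C4D -> emit 31 6C 4D, reset; bytes_emitted=6
After char 8 ('w'=48): chars_in_quartet=1 acc=0x30 bytes_emitted=6
After char 9 ('q'=42): chars_in_quartet=2 acc=0xC2A bytes_emitted=6
After char 10 ('g'=32): chars_in_quartet=3 acc=0x30AA0 bytes_emitted=6
After char 11 ('4'=56): chars_in_quartet=4 acc=0xC2A838 -> emit C2 A8 38, reset; bytes_emitted=9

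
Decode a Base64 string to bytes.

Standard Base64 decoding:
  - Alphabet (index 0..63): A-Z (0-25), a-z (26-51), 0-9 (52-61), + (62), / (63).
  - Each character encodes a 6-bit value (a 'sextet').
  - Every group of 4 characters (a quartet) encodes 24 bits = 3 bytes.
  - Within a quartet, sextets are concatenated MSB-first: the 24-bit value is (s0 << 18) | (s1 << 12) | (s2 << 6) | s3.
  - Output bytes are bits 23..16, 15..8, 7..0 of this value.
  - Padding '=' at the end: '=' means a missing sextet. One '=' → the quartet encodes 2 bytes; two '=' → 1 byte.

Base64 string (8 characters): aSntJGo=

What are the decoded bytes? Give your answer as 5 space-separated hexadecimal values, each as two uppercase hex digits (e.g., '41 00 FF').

After char 0 ('a'=26): chars_in_quartet=1 acc=0x1A bytes_emitted=0
After char 1 ('S'=18): chars_in_quartet=2 acc=0x692 bytes_emitted=0
After char 2 ('n'=39): chars_in_quartet=3 acc=0x1A4A7 bytes_emitted=0
After char 3 ('t'=45): chars_in_quartet=4 acc=0x6929ED -> emit 69 29 ED, reset; bytes_emitted=3
After char 4 ('J'=9): chars_in_quartet=1 acc=0x9 bytes_emitted=3
After char 5 ('G'=6): chars_in_quartet=2 acc=0x246 bytes_emitted=3
After char 6 ('o'=40): chars_in_quartet=3 acc=0x91A8 bytes_emitted=3
Padding '=': partial quartet acc=0x91A8 -> emit 24 6A; bytes_emitted=5

Answer: 69 29 ED 24 6A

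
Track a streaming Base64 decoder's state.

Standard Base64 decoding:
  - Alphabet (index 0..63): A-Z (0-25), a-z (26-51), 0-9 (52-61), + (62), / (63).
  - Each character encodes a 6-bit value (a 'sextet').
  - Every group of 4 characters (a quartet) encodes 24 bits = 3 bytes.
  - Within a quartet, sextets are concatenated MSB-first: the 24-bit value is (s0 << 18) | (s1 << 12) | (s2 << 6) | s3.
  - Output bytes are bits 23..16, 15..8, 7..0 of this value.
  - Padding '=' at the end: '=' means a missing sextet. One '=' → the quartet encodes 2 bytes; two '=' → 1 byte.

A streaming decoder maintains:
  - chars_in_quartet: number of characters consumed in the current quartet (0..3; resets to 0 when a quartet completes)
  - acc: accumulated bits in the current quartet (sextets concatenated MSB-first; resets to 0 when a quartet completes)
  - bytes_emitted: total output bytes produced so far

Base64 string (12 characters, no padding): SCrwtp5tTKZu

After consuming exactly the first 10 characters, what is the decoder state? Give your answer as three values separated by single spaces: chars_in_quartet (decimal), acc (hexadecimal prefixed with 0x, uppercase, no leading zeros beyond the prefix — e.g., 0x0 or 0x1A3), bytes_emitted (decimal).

Answer: 2 0x4CA 6

Derivation:
After char 0 ('S'=18): chars_in_quartet=1 acc=0x12 bytes_emitted=0
After char 1 ('C'=2): chars_in_quartet=2 acc=0x482 bytes_emitted=0
After char 2 ('r'=43): chars_in_quartet=3 acc=0x120AB bytes_emitted=0
After char 3 ('w'=48): chars_in_quartet=4 acc=0x482AF0 -> emit 48 2A F0, reset; bytes_emitted=3
After char 4 ('t'=45): chars_in_quartet=1 acc=0x2D bytes_emitted=3
After char 5 ('p'=41): chars_in_quartet=2 acc=0xB69 bytes_emitted=3
After char 6 ('5'=57): chars_in_quartet=3 acc=0x2DA79 bytes_emitted=3
After char 7 ('t'=45): chars_in_quartet=4 acc=0xB69E6D -> emit B6 9E 6D, reset; bytes_emitted=6
After char 8 ('T'=19): chars_in_quartet=1 acc=0x13 bytes_emitted=6
After char 9 ('K'=10): chars_in_quartet=2 acc=0x4CA bytes_emitted=6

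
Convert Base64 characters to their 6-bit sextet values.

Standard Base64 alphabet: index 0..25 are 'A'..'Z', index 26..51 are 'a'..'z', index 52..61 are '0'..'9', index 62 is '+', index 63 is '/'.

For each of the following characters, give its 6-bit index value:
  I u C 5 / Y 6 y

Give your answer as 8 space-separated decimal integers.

Answer: 8 46 2 57 63 24 58 50

Derivation:
'I': A..Z range, ord('I') − ord('A') = 8
'u': a..z range, 26 + ord('u') − ord('a') = 46
'C': A..Z range, ord('C') − ord('A') = 2
'5': 0..9 range, 52 + ord('5') − ord('0') = 57
'/': index 63
'Y': A..Z range, ord('Y') − ord('A') = 24
'6': 0..9 range, 52 + ord('6') − ord('0') = 58
'y': a..z range, 26 + ord('y') − ord('a') = 50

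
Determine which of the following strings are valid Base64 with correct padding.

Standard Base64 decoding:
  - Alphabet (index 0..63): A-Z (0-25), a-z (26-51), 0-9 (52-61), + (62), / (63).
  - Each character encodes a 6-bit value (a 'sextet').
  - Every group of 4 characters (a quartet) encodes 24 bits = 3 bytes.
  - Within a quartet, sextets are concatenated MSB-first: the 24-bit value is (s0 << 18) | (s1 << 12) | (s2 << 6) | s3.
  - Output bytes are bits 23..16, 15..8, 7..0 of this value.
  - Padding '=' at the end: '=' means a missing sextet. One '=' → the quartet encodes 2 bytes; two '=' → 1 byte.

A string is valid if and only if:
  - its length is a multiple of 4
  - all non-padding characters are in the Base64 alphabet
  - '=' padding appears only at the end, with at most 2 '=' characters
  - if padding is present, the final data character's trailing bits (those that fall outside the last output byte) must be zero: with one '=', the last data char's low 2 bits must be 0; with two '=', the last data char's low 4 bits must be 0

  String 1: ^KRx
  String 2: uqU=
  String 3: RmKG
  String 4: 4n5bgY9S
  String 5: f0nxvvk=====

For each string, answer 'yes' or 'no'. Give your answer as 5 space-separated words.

Answer: no yes yes yes no

Derivation:
String 1: '^KRx' → invalid (bad char(s): ['^'])
String 2: 'uqU=' → valid
String 3: 'RmKG' → valid
String 4: '4n5bgY9S' → valid
String 5: 'f0nxvvk=====' → invalid (5 pad chars (max 2))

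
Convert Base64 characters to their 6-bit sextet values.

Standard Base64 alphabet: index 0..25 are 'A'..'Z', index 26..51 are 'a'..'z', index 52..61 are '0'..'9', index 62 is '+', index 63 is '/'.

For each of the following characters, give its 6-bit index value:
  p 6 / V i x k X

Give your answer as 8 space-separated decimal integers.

'p': a..z range, 26 + ord('p') − ord('a') = 41
'6': 0..9 range, 52 + ord('6') − ord('0') = 58
'/': index 63
'V': A..Z range, ord('V') − ord('A') = 21
'i': a..z range, 26 + ord('i') − ord('a') = 34
'x': a..z range, 26 + ord('x') − ord('a') = 49
'k': a..z range, 26 + ord('k') − ord('a') = 36
'X': A..Z range, ord('X') − ord('A') = 23

Answer: 41 58 63 21 34 49 36 23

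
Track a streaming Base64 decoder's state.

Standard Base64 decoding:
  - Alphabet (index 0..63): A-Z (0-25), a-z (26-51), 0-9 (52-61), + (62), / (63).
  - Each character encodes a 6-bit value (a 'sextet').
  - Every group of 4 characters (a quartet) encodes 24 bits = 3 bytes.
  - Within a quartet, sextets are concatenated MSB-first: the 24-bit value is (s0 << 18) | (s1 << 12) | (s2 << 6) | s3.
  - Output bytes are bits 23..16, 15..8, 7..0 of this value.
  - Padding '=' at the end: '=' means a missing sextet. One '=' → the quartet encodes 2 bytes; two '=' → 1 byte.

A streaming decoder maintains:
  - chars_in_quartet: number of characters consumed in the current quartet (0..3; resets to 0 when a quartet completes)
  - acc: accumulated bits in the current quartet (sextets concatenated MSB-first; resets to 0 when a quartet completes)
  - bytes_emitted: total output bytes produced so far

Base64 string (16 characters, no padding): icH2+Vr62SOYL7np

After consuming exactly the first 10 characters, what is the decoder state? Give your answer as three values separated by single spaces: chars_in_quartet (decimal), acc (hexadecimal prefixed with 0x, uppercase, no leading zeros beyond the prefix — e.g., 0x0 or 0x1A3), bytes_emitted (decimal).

After char 0 ('i'=34): chars_in_quartet=1 acc=0x22 bytes_emitted=0
After char 1 ('c'=28): chars_in_quartet=2 acc=0x89C bytes_emitted=0
After char 2 ('H'=7): chars_in_quartet=3 acc=0x22707 bytes_emitted=0
After char 3 ('2'=54): chars_in_quartet=4 acc=0x89C1F6 -> emit 89 C1 F6, reset; bytes_emitted=3
After char 4 ('+'=62): chars_in_quartet=1 acc=0x3E bytes_emitted=3
After char 5 ('V'=21): chars_in_quartet=2 acc=0xF95 bytes_emitted=3
After char 6 ('r'=43): chars_in_quartet=3 acc=0x3E56B bytes_emitted=3
After char 7 ('6'=58): chars_in_quartet=4 acc=0xF95AFA -> emit F9 5A FA, reset; bytes_emitted=6
After char 8 ('2'=54): chars_in_quartet=1 acc=0x36 bytes_emitted=6
After char 9 ('S'=18): chars_in_quartet=2 acc=0xD92 bytes_emitted=6

Answer: 2 0xD92 6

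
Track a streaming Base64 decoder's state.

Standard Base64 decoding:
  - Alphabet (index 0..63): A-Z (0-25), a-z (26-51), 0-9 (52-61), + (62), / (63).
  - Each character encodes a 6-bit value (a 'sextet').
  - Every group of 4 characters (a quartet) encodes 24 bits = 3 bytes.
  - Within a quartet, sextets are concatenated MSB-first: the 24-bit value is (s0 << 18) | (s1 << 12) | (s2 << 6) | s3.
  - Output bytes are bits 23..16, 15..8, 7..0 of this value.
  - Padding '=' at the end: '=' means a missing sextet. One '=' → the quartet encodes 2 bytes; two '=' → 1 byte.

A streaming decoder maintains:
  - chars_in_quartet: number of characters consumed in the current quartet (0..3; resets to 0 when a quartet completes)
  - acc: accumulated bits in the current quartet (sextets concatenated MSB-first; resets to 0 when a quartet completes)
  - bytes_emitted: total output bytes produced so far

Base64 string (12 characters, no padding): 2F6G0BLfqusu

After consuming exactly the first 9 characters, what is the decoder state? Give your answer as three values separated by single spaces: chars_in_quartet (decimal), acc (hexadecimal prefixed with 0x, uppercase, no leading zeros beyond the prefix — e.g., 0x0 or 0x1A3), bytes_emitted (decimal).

After char 0 ('2'=54): chars_in_quartet=1 acc=0x36 bytes_emitted=0
After char 1 ('F'=5): chars_in_quartet=2 acc=0xD85 bytes_emitted=0
After char 2 ('6'=58): chars_in_quartet=3 acc=0x3617A bytes_emitted=0
After char 3 ('G'=6): chars_in_quartet=4 acc=0xD85E86 -> emit D8 5E 86, reset; bytes_emitted=3
After char 4 ('0'=52): chars_in_quartet=1 acc=0x34 bytes_emitted=3
After char 5 ('B'=1): chars_in_quartet=2 acc=0xD01 bytes_emitted=3
After char 6 ('L'=11): chars_in_quartet=3 acc=0x3404B bytes_emitted=3
After char 7 ('f'=31): chars_in_quartet=4 acc=0xD012DF -> emit D0 12 DF, reset; bytes_emitted=6
After char 8 ('q'=42): chars_in_quartet=1 acc=0x2A bytes_emitted=6

Answer: 1 0x2A 6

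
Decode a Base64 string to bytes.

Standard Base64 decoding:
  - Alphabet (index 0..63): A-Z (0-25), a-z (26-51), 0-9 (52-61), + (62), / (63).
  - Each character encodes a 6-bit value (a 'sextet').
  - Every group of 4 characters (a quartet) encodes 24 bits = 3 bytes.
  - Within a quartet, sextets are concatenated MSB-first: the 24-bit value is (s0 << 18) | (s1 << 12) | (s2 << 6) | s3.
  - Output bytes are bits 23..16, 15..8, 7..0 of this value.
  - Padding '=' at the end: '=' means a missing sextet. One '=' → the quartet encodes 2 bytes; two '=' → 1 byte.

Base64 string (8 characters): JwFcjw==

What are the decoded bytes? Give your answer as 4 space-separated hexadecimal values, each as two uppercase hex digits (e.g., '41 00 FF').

Answer: 27 01 5C 8F

Derivation:
After char 0 ('J'=9): chars_in_quartet=1 acc=0x9 bytes_emitted=0
After char 1 ('w'=48): chars_in_quartet=2 acc=0x270 bytes_emitted=0
After char 2 ('F'=5): chars_in_quartet=3 acc=0x9C05 bytes_emitted=0
After char 3 ('c'=28): chars_in_quartet=4 acc=0x27015C -> emit 27 01 5C, reset; bytes_emitted=3
After char 4 ('j'=35): chars_in_quartet=1 acc=0x23 bytes_emitted=3
After char 5 ('w'=48): chars_in_quartet=2 acc=0x8F0 bytes_emitted=3
Padding '==': partial quartet acc=0x8F0 -> emit 8F; bytes_emitted=4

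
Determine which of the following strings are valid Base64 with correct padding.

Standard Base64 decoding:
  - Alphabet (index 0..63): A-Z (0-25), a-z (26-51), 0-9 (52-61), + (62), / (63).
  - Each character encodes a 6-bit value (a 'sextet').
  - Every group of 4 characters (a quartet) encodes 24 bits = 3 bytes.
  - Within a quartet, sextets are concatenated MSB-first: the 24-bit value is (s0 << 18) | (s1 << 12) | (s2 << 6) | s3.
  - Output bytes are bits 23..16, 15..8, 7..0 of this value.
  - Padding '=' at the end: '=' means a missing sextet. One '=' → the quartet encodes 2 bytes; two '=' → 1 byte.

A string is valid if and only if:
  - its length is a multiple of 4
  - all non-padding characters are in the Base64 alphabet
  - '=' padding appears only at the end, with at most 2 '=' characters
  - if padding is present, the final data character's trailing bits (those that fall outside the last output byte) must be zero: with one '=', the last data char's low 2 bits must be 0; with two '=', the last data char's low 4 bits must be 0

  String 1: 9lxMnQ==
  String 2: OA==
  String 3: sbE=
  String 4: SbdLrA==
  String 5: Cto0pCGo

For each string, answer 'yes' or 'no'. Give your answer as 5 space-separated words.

String 1: '9lxMnQ==' → valid
String 2: 'OA==' → valid
String 3: 'sbE=' → valid
String 4: 'SbdLrA==' → valid
String 5: 'Cto0pCGo' → valid

Answer: yes yes yes yes yes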